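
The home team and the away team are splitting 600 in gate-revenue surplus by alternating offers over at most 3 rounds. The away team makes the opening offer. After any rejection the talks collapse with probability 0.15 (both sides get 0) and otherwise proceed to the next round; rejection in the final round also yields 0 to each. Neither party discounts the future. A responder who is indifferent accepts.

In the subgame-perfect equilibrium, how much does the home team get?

76.5

Round 3 (the away team proposes): the home team will accept anything ≥ 0, so the away team offers 0 and keeps 600.
Round 2 (the home team proposes): rejecting gives the away team an expected 0.85 × 600 = 510, so the home team offers 510, keeping 90.
Round 1 (the away team proposes): rejecting gives the home team an expected 0.85 × 90 = 76.5, so the away team offers 76.5, keeping 523.5.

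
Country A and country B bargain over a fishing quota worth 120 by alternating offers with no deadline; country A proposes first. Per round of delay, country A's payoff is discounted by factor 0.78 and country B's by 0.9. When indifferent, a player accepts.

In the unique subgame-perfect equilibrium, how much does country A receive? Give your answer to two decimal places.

40.27

When country A proposes, country B accepts any offer worth at least 0.9 times what country B would get by proposing next round; and vice versa.
This gives x = 120 − 0.9y and y = 120 − 0.78x, where x and y are each side's share when it proposes.
Hence (1 − 0.9·0.78)x = 120(1 − 0.9), i.e. 0.298·x = 12.
x ≈ 40.2685; country B's share is 120 − x ≈ 79.7315.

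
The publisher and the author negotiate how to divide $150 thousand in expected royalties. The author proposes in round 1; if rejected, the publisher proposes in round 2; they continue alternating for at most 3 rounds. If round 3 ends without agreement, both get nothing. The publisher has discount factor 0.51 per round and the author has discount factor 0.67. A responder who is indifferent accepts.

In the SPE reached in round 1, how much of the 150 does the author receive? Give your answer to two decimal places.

124.76

Solve by backward induction from round 3.
Round 3 (the author proposes): the publisher will accept anything ≥ 0, so the author offers 0 and keeps 150.
Round 2 (the publisher proposes): the author can get 150 next round, worth 0.67 × 150 = 100.5 now, so the publisher offers 100.5, keeping 49.5.
Round 1 (the author proposes): the publisher can get 49.5 next round, worth 0.51 × 49.5 = 25.245 now. The author offers 25.245 and keeps 150 − 25.245 = 124.755.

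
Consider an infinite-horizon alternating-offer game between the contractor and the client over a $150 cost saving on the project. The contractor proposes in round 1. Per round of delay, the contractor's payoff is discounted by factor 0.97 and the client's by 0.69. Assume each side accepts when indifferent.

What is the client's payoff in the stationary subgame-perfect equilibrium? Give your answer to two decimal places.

9.39

Let x be the contractor's share when the contractor proposes and y be the client's share when the client proposes.
The client accepts iff offered ≥ 0.69·y, so x = 150 − 0.69y. Symmetrically y = 150 − 0.97x.
Substituting: x = 150 − 0.69(150 − 0.97x), giving x(1 − 0.97·0.69) = 150(1 − 0.69).
So x = 150 × 0.31 / 0.3307 ≈ 140.6108, and the client receives 150 − x ≈ 9.3892.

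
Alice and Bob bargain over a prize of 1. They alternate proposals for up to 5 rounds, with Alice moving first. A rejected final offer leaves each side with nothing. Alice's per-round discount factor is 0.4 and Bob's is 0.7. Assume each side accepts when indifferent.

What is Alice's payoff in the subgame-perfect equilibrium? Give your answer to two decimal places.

Solve by backward induction from round 5.
Round 5 (Alice proposes): Bob will accept anything ≥ 0, so Alice offers 0 and keeps 1.
Round 4 (Bob proposes): Alice can get 1 next round, worth 0.4 × 1 = 0.4 now; Bob offers that and keeps 0.6.
Round 3 (Alice proposes): Bob can get 0.6 next round, worth 0.7 × 0.6 = 0.42 now; Alice offers that and keeps 0.58.
Round 2 (Bob proposes): Alice can get 0.58 next round, worth 0.4 × 0.58 = 0.232 now. Bob offers 0.232 and keeps 1 − 0.232 = 0.768.
Round 1 (Alice proposes): Bob can get 0.768 next round, worth 0.7 × 0.768 = 0.5376 now, so Alice offers 0.5376, keeping 0.4624.

0.46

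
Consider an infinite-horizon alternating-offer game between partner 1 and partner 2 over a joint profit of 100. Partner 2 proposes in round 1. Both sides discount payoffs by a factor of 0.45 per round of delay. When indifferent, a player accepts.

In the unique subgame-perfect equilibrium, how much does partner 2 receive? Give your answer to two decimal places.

Let x be partner 2's share when partner 2 proposes and y be partner 1's share when partner 1 proposes.
Partner 1 accepts iff offered ≥ 0.45·y, so x = 100 − 0.45y. Symmetrically y = 100 − 0.45x.
Substituting: x = 100 − 0.45(100 − 0.45x), giving x(1 − 0.45·0.45) = 100(1 − 0.45).
So x = 100 × 0.55 / 0.7975 ≈ 68.9655, and partner 1 receives 100 − x ≈ 31.0345.

68.97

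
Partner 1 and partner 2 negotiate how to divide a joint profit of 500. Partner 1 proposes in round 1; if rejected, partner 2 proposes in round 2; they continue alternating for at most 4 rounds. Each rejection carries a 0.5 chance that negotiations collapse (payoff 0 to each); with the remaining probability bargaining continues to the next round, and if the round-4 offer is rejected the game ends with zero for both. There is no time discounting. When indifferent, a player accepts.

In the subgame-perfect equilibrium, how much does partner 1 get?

312.5

Round 4 (partner 2 proposes): rejection yields 0 for partner 1; partner 2 offers 0 and keeps 500.
Round 3 (partner 1 proposes): rejecting gives partner 2 an expected 0.5 × 500 = 250, so partner 1 offers 250, keeping 250.
Round 2 (partner 2 proposes): rejecting gives partner 1 an expected 0.5 × 250 = 125, so partner 2 offers 125, keeping 375.
Round 1 (partner 1 proposes): rejecting gives partner 2 an expected 0.5 × 375 = 187.5; partner 1 offers that and keeps 312.5.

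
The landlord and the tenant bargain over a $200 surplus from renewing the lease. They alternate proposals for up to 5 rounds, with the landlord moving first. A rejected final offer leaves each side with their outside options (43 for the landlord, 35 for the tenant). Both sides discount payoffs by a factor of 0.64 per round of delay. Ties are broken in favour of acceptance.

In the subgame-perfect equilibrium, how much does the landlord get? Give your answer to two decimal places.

129.17

Round 5 (the landlord proposes): the tenant gets 35 if talks fail, so the landlord offers 35 and keeps 165.
Round 4 (the tenant proposes): the landlord can get 165 next round, worth 0.64 × 165 = 105.6 now; the tenant offers that and keeps 94.4.
Round 3 (the landlord proposes): the tenant can get 94.4 next round, worth 0.64 × 94.4 = 60.416 now; the landlord offers that and keeps 139.584.
Round 2 (the tenant proposes): the landlord can get 139.584 next round, worth 0.64 × 139.584 = 89.33376 now; the tenant offers that and keeps 110.66624.
Round 1 (the landlord proposes): the tenant can get 110.66624 next round, worth 0.64 × 110.66624 = 70.8263936 now. The landlord offers 70.8263936 and keeps 200 − 70.8263936 = 129.1736064.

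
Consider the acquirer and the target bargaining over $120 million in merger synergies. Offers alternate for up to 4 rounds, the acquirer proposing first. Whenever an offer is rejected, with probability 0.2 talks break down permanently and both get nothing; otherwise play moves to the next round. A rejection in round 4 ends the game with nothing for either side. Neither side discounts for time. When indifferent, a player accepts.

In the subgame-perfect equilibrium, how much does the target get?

Round 4 (the target proposes): the acquirer will accept anything ≥ 0, so the target offers 0 and keeps 120.
Round 3 (the acquirer proposes): rejecting gives the target an expected 0.8 × 120 = 96, so the acquirer offers 96, keeping 24.
Round 2 (the target proposes): rejecting gives the acquirer an expected 0.8 × 24 = 19.2. The target offers 19.2 and keeps 120 − 19.2 = 100.8.
Round 1 (the acquirer proposes): rejecting gives the target an expected 0.8 × 100.8 = 80.64, so the acquirer offers 80.64, keeping 39.36.

80.64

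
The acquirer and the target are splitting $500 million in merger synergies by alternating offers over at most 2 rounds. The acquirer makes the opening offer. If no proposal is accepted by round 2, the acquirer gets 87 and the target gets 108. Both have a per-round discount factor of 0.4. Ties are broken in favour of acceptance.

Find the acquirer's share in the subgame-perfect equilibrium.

334.8

Round 2 (the target proposes): the acquirer gets 87 if talks fail, so the target offers 87 and keeps 413.
Round 1 (the acquirer proposes): the target can get 413 next round, worth 0.4 × 413 = 165.2 now, so the acquirer offers 165.2, keeping 334.8.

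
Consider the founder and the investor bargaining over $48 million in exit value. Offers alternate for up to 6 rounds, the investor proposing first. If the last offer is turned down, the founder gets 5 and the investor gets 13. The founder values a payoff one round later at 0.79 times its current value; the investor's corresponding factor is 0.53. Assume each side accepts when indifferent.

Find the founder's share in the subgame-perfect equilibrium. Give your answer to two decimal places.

Round 6 (the founder proposes): the investor gets 13 if talks fail, so the founder offers 13 and keeps 35.
Round 5 (the investor proposes): the founder can get 35 next round, worth 0.79 × 35 = 27.65 now; the investor offers that and keeps 20.35.
Round 4 (the founder proposes): the investor can get 20.35 next round, worth 0.53 × 20.35 = 10.7855 now; the founder offers that and keeps 37.2145.
Round 3 (the investor proposes): the founder can get 37.2145 next round, worth 0.79 × 37.2145 = 29.399455 now. The investor offers 29.399455 and keeps 48 − 29.399455 = 18.600545.
Round 2 (the founder proposes): the investor can get 18.600545 next round, worth 0.53 × 18.600545 = 9.85828885 now, so the founder offers 9.85828885, keeping 38.14171115.
Round 1 (the investor proposes): the founder can get 38.14171115 next round, worth 0.79 × 38.14171115 = 30.1319518085 now. The investor offers 30.1319518085 and keeps 48 − 30.1319518085 = 17.8680481915.

30.13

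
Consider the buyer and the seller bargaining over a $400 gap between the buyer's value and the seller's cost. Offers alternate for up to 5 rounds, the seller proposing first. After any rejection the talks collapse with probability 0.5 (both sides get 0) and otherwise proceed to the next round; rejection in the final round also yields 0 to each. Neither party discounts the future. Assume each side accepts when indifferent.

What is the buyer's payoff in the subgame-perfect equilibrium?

Round 5 (the seller proposes): rejection yields 0 for the buyer; the seller offers 0 and keeps 400.
Round 4 (the buyer proposes): rejecting gives the seller an expected 0.5 × 400 = 200; the buyer offers that and keeps 200.
Round 3 (the seller proposes): rejecting gives the buyer an expected 0.5 × 200 = 100. The seller offers 100 and keeps 400 − 100 = 300.
Round 2 (the buyer proposes): rejecting gives the seller an expected 0.5 × 300 = 150. The buyer offers 150 and keeps 400 − 150 = 250.
Round 1 (the seller proposes): rejecting gives the buyer an expected 0.5 × 250 = 125. The seller offers 125 and keeps 400 − 125 = 275.

125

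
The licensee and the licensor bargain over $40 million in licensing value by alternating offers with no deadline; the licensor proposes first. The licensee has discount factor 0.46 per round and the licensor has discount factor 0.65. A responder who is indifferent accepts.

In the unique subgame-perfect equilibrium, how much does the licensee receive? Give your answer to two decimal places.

When the licensor proposes, the licensee accepts any offer worth at least 0.46 times what the licensee would get by proposing next round; and vice versa.
This gives x = 40 − 0.46y and y = 40 − 0.65x, where x and y are each side's share when it proposes.
Hence (1 − 0.46·0.65)x = 40(1 − 0.46), i.e. 0.701·x = 21.6.
x ≈ 30.8131; the licensee's share is 40 − x ≈ 9.1869.

9.19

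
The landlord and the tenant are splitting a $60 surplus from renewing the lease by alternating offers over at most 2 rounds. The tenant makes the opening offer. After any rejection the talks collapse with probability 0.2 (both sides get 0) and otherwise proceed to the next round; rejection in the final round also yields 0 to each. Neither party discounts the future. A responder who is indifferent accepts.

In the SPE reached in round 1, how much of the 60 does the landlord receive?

48

Round 2 (the landlord proposes): rejection yields 0 for the tenant; the landlord offers 0 and keeps 60.
Round 1 (the tenant proposes): rejecting gives the landlord an expected 0.8 × 60 = 48; the tenant offers that and keeps 12.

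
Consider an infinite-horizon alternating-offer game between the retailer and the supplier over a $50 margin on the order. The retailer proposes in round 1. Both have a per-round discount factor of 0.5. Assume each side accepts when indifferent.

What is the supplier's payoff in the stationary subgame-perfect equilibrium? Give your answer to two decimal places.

16.67

In a stationary SPE each proposer offers the other exactly their discounted continuation value.
If the retailer keeps x when proposing and the supplier keeps y when proposing, then x = 50 − 0.5y and y = 50 − 0.5x.
Solving: x = 50(1 − 0.5) / (1 − 0.5·0.5) = 25 / 0.75 ≈ 33.3333.
The supplier gets 50 − 33.3333 ≈ 16.6667.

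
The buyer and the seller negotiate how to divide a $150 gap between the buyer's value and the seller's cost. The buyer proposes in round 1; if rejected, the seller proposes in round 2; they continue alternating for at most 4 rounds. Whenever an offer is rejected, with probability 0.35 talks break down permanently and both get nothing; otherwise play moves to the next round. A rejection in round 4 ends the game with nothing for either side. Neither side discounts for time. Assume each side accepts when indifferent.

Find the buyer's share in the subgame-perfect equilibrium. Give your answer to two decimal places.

74.68

Round 4 (the seller proposes): the buyer will accept anything ≥ 0, so the seller offers 0 and keeps 150.
Round 3 (the buyer proposes): rejecting gives the seller an expected 0.65 × 150 = 97.5, so the buyer offers 97.5, keeping 52.5.
Round 2 (the seller proposes): rejecting gives the buyer an expected 0.65 × 52.5 = 34.125; the seller offers that and keeps 115.875.
Round 1 (the buyer proposes): rejecting gives the seller an expected 0.65 × 115.875 = 75.31875, so the buyer offers 75.31875, keeping 74.68125.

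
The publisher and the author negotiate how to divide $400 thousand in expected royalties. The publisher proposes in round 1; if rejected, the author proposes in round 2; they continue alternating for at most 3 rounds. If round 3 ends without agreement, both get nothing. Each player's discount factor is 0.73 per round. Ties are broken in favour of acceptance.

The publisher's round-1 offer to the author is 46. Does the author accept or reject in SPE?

Round 3 (the publisher proposes): rejection yields 0 for the author; the publisher offers 0 and keeps 400.
Round 2 (the author proposes): the publisher can get 400 next round, worth 0.73 × 400 = 292 now, so the author offers 292, keeping 108.
So by rejecting in round 1, the author gets 108 next round, worth 0.73 × 108 = 78.84 now.
Offer 46 < 78.84, so the author rejects.

Reject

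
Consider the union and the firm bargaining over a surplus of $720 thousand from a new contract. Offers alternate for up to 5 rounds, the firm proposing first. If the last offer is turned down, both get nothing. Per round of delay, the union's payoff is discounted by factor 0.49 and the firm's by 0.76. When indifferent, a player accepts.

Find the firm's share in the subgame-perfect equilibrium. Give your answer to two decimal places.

603.80

Round 5 (the firm proposes): rejection yields 0 for the union; the firm offers 0 and keeps 720.
Round 4 (the union proposes): the firm can get 720 next round, worth 0.76 × 720 = 547.2 now, so the union offers 547.2, keeping 172.8.
Round 3 (the firm proposes): the union can get 172.8 next round, worth 0.49 × 172.8 = 84.672 now. The firm offers 84.672 and keeps 720 − 84.672 = 635.328.
Round 2 (the union proposes): the firm can get 635.328 next round, worth 0.76 × 635.328 = 482.84928 now; the union offers that and keeps 237.15072.
Round 1 (the firm proposes): the union can get 237.15072 next round, worth 0.49 × 237.15072 = 116.2038528 now; the firm offers that and keeps 603.7961472.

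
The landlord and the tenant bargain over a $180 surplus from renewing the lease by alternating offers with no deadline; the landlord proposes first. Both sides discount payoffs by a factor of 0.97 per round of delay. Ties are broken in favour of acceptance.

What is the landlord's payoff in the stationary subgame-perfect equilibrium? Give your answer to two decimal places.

Let x be the landlord's share when the landlord proposes and y be the tenant's share when the tenant proposes.
The tenant accepts iff offered ≥ 0.97·y, so x = 180 − 0.97y. Symmetrically y = 180 − 0.97x.
Substituting: x = 180 − 0.97(180 − 0.97x), giving x(1 − 0.97·0.97) = 180(1 − 0.97).
So x = 180 × 0.03 / 0.0591 ≈ 91.3706, and the tenant receives 180 − x ≈ 88.6294.

91.37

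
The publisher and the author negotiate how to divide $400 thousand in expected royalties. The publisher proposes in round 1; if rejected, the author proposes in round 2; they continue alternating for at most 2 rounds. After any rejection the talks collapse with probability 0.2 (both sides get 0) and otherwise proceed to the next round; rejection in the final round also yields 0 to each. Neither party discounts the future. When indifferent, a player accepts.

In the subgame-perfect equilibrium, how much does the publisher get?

Round 2 (the author proposes): rejection yields 0 for the publisher; the author offers 0 and keeps 400.
Round 1 (the publisher proposes): rejecting gives the author an expected 0.8 × 400 = 320; the publisher offers that and keeps 80.

80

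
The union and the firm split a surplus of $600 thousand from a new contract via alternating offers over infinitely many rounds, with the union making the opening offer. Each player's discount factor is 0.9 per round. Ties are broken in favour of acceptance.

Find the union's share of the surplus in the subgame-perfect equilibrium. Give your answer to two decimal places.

In a stationary SPE each proposer offers the other exactly their discounted continuation value.
If the union keeps x when proposing and the firm keeps y when proposing, then x = 600 − 0.9y and y = 600 − 0.9x.
Solving: x = 600(1 − 0.9) / (1 − 0.9·0.9) = 60 / 0.19 ≈ 315.7895.
The firm gets 600 − 315.7895 ≈ 284.2105.

315.79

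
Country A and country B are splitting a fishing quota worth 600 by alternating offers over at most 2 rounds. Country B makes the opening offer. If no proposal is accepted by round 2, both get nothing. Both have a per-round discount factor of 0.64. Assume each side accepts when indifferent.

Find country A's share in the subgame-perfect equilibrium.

Round 2 (country A proposes): rejection yields 0 for country B; country A offers 0 and keeps 600.
Round 1 (country B proposes): country A can get 600 next round, worth 0.64 × 600 = 384 now; country B offers that and keeps 216.

384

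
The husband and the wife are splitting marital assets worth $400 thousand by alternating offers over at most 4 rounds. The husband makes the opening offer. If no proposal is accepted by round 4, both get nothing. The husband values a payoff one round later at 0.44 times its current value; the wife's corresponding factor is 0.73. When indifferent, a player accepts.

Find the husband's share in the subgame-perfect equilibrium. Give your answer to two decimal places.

142.69

Work backward from the last round.
Round 4 (the wife proposes): rejection yields 0 for the husband; the wife offers 0 and keeps 400.
Round 3 (the husband proposes): the wife can get 400 next round, worth 0.73 × 400 = 292 now. The husband offers 292 and keeps 400 − 292 = 108.
Round 2 (the wife proposes): the husband can get 108 next round, worth 0.44 × 108 = 47.52 now, so the wife offers 47.52, keeping 352.48.
Round 1 (the husband proposes): the wife can get 352.48 next round, worth 0.73 × 352.48 = 257.3104 now, so the husband offers 257.3104, keeping 142.6896.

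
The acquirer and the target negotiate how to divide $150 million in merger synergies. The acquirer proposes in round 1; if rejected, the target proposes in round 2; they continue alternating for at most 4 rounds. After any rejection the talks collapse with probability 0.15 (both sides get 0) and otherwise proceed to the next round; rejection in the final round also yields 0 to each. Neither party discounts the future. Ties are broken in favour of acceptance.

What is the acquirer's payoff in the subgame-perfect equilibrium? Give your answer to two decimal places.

38.76

Round 4 (the target proposes): rejection yields 0 for the acquirer; the target offers 0 and keeps 150.
Round 3 (the acquirer proposes): rejecting gives the target an expected 0.85 × 150 = 127.5; the acquirer offers that and keeps 22.5.
Round 2 (the target proposes): rejecting gives the acquirer an expected 0.85 × 22.5 = 19.125, so the target offers 19.125, keeping 130.875.
Round 1 (the acquirer proposes): rejecting gives the target an expected 0.85 × 130.875 = 111.24375; the acquirer offers that and keeps 38.75625.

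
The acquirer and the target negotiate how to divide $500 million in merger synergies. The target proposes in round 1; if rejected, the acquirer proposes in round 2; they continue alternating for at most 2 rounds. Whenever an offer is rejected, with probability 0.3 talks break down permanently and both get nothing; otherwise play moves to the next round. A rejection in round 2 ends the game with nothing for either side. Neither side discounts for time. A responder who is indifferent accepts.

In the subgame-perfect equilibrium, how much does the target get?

150

By backward induction:
Round 2 (the acquirer proposes): rejection yields 0 for the target; the acquirer offers 0 and keeps 500.
Round 1 (the target proposes): rejecting gives the acquirer an expected 0.7 × 500 = 350. The target offers 350 and keeps 500 − 350 = 150.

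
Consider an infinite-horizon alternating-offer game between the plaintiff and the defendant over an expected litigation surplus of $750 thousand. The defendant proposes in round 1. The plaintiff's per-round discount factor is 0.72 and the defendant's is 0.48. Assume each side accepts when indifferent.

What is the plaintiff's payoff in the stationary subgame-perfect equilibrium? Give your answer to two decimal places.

429.10

When the defendant proposes, the plaintiff accepts any offer worth at least 0.72 times what the plaintiff would get by proposing next round; and vice versa.
This gives x = 750 − 0.72y and y = 750 − 0.48x, where x and y are each side's share when it proposes.
Hence (1 − 0.72·0.48)x = 750(1 − 0.72), i.e. 0.6544·x = 210.
x ≈ 320.9046; the plaintiff's share is 750 − x ≈ 429.0954.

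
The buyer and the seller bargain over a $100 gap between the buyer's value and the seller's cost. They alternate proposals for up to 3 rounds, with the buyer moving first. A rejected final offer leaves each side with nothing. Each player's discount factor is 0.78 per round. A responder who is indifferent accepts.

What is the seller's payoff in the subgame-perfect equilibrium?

17.16

Solve by backward induction from round 3.
Round 3 (the buyer proposes): the seller will accept anything ≥ 0, so the buyer offers 0 and keeps 100.
Round 2 (the seller proposes): the buyer can get 100 next round, worth 0.78 × 100 = 78 now. The seller offers 78 and keeps 100 − 78 = 22.
Round 1 (the buyer proposes): the seller can get 22 next round, worth 0.78 × 22 = 17.16 now. The buyer offers 17.16 and keeps 100 − 17.16 = 82.84.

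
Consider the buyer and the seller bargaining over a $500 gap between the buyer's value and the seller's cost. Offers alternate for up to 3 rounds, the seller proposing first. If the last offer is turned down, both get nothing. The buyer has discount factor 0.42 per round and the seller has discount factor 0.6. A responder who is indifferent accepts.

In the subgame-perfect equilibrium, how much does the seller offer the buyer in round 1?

Round 3 (the seller proposes): the buyer will accept anything ≥ 0, so the seller offers 0 and keeps 500.
Round 2 (the buyer proposes): the seller can get 500 next round, worth 0.6 × 500 = 300 now; the buyer offers that and keeps 200.
Round 1 (the seller proposes): the buyer can get 200 next round, worth 0.42 × 200 = 84 now. The seller offers 84 and keeps 500 − 84 = 416.

84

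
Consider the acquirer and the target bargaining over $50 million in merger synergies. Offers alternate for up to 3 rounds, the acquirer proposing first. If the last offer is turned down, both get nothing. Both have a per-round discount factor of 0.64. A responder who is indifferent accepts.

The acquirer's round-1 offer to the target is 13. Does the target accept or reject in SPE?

Round 3 (the acquirer proposes): rejection yields 0 for the target; the acquirer offers 0 and keeps 50.
Round 2 (the target proposes): the acquirer can get 50 next round, worth 0.64 × 50 = 32 now. The target offers 32 and keeps 50 − 32 = 18.
So by rejecting in round 1, the target gets 18 next round, worth 0.64 × 18 = 11.52 now.
Offer 13 ≥ 11.52, so the target accepts.

Accept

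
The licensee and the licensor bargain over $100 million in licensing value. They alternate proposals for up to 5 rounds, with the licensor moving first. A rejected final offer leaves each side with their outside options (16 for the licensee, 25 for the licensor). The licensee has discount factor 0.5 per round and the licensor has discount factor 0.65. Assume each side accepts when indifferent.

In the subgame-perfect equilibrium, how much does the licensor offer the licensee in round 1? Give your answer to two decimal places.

Round 5 (the licensor proposes): the licensee gets 16 if talks fail, so the licensor offers 16 and keeps 84.
Round 4 (the licensee proposes): the licensor can get 84 next round, worth 0.65 × 84 = 54.6 now; the licensee offers that and keeps 45.4.
Round 3 (the licensor proposes): the licensee can get 45.4 next round, worth 0.5 × 45.4 = 22.7 now, so the licensor offers 22.7, keeping 77.3.
Round 2 (the licensee proposes): the licensor can get 77.3 next round, worth 0.65 × 77.3 = 50.245 now, so the licensee offers 50.245, keeping 49.755.
Round 1 (the licensor proposes): the licensee can get 49.755 next round, worth 0.5 × 49.755 = 24.8775 now. The licensor offers 24.8775 and keeps 100 − 24.8775 = 75.1225.

24.88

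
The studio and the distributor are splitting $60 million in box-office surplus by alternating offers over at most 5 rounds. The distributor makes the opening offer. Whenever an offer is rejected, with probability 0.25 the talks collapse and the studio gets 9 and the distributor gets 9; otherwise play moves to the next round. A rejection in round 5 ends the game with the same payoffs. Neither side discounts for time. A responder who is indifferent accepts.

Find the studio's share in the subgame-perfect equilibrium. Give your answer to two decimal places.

21.30

Round 5 (the distributor proposes): the studio gets 9 if talks fail, so the distributor offers 9 and keeps 51.
Round 4 (the studio proposes): rejecting gives the distributor an expected 0.75 × 51 + 0.25 × 9 = 40.5. The studio offers 40.5 and keeps 60 − 40.5 = 19.5.
Round 3 (the distributor proposes): rejecting gives the studio an expected 0.75 × 19.5 + 0.25 × 9 = 16.875, so the distributor offers 16.875, keeping 43.125.
Round 2 (the studio proposes): rejecting gives the distributor an expected 0.75 × 43.125 + 0.25 × 9 = 34.59375, so the studio offers 34.59375, keeping 25.40625.
Round 1 (the distributor proposes): rejecting gives the studio an expected 0.75 × 25.40625 + 0.25 × 9 = 21.3046875; the distributor offers that and keeps 38.6953125.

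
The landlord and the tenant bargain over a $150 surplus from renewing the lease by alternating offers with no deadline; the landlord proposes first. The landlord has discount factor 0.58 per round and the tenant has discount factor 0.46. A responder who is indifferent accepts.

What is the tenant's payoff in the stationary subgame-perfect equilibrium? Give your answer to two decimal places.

39.53

Let x be the landlord's share when the landlord proposes and y be the tenant's share when the tenant proposes.
The tenant accepts iff offered ≥ 0.46·y, so x = 150 − 0.46y. Symmetrically y = 150 − 0.58x.
Substituting: x = 150 − 0.46(150 − 0.58x), giving x(1 − 0.58·0.46) = 150(1 − 0.46).
So x = 150 × 0.54 / 0.7332 ≈ 110.4746, and the tenant receives 150 − x ≈ 39.5254.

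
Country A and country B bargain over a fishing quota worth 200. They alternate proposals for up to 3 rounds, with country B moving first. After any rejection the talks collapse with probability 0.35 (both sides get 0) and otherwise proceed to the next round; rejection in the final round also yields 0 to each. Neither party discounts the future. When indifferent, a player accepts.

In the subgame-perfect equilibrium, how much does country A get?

Round 3 (country B proposes): country A will accept anything ≥ 0, so country B offers 0 and keeps 200.
Round 2 (country A proposes): rejecting gives country B an expected 0.65 × 200 = 130, so country A offers 130, keeping 70.
Round 1 (country B proposes): rejecting gives country A an expected 0.65 × 70 = 45.5; country B offers that and keeps 154.5.

45.5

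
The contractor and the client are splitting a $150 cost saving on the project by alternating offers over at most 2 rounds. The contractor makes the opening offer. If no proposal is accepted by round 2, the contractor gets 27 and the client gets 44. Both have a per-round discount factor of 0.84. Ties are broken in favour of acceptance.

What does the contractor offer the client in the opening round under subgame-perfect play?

Solve by backward induction from round 2.
Round 2 (the client proposes): the contractor gets 27 if talks fail, so the client offers 27 and keeps 123.
Round 1 (the contractor proposes): the client can get 123 next round, worth 0.84 × 123 = 103.32 now; the contractor offers that and keeps 46.68.

103.32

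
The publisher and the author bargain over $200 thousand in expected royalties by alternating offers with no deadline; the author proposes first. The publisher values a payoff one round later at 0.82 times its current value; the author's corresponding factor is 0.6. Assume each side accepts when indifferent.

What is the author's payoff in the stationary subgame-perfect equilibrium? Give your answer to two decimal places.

When the author proposes, the publisher accepts any offer worth at least 0.82 times what the publisher would get by proposing next round; and vice versa.
This gives x = 200 − 0.82y and y = 200 − 0.6x, where x and y are each side's share when it proposes.
Hence (1 − 0.82·0.6)x = 200(1 − 0.82), i.e. 0.508·x = 36.
x ≈ 70.8661; the publisher's share is 200 − x ≈ 129.1339.

70.87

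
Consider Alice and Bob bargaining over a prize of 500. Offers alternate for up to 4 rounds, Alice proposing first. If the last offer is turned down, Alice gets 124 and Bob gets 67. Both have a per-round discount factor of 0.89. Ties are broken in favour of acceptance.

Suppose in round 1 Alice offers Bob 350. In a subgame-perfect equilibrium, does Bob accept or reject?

Round 4 (Bob proposes): Alice gets 124 if talks fail, so Bob offers 124 and keeps 376.
Round 3 (Alice proposes): Bob can get 376 next round, worth 0.89 × 376 = 334.64 now. Alice offers 334.64 and keeps 500 − 334.64 = 165.36.
Round 2 (Bob proposes): Alice can get 165.36 next round, worth 0.89 × 165.36 = 147.1704 now; Bob offers that and keeps 352.8296.
So by rejecting in round 1, Bob gets 352.8296 next round, worth 0.89 × 352.8296 = 314.018344 now.
Offer 350 ≥ 314.018344, so Bob accepts.

Accept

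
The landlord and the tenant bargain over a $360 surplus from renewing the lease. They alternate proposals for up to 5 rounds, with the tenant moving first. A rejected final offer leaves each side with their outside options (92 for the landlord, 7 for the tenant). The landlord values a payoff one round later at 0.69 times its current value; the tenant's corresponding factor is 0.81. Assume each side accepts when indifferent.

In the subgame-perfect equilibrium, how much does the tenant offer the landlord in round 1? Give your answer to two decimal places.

Solve by backward induction from round 5.
Round 5 (the tenant proposes): the landlord gets 92 if talks fail, so the tenant offers 92 and keeps 268.
Round 4 (the landlord proposes): the tenant can get 268 next round, worth 0.81 × 268 = 217.08 now. The landlord offers 217.08 and keeps 360 − 217.08 = 142.92.
Round 3 (the tenant proposes): the landlord can get 142.92 next round, worth 0.69 × 142.92 = 98.6148 now. The tenant offers 98.6148 and keeps 360 − 98.6148 = 261.3852.
Round 2 (the landlord proposes): the tenant can get 261.3852 next round, worth 0.81 × 261.3852 = 211.722012 now; the landlord offers that and keeps 148.277988.
Round 1 (the tenant proposes): the landlord can get 148.277988 next round, worth 0.69 × 148.277988 = 102.31181172 now; the tenant offers that and keeps 257.68818828.

102.31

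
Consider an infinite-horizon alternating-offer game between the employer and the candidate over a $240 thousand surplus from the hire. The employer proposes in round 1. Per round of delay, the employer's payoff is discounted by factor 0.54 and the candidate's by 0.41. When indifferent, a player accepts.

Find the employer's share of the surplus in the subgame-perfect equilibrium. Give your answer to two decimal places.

181.86

Let x be the employer's share when the employer proposes and y be the candidate's share when the candidate proposes.
The candidate accepts iff offered ≥ 0.41·y, so x = 240 − 0.41y. Symmetrically y = 240 − 0.54x.
Substituting: x = 240 − 0.41(240 − 0.54x), giving x(1 − 0.54·0.41) = 240(1 − 0.41).
So x = 240 × 0.59 / 0.7786 ≈ 181.8649, and the candidate receives 240 − x ≈ 58.1351.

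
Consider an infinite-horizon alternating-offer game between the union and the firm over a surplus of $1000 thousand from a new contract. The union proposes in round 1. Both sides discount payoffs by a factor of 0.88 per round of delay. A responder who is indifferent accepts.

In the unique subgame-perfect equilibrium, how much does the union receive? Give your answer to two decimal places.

531.91

Let x be the union's share when the union proposes and y be the firm's share when the firm proposes.
The firm accepts iff offered ≥ 0.88·y, so x = 1000 − 0.88y. Symmetrically y = 1000 − 0.88x.
Substituting: x = 1000 − 0.88(1000 − 0.88x), giving x(1 − 0.88·0.88) = 1000(1 − 0.88).
So x = 1000 × 0.12 / 0.2256 ≈ 531.9149, and the firm receives 1000 − x ≈ 468.0851.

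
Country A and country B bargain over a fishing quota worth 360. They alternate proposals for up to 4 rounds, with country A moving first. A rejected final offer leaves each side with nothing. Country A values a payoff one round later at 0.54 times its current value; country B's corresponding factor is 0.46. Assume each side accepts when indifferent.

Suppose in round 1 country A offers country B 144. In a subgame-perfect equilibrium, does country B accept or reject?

Accept

Work out country B's continuation value if the offer is rejected.
Round 4 (country B proposes): rejection yields 0 for country A; country B offers 0 and keeps 360.
Round 3 (country A proposes): country B can get 360 next round, worth 0.46 × 360 = 165.6 now, so country A offers 165.6, keeping 194.4.
Round 2 (country B proposes): country A can get 194.4 next round, worth 0.54 × 194.4 = 104.976 now; country B offers that and keeps 255.024.
So by rejecting in round 1, country B gets 255.024 next round, worth 0.46 × 255.024 = 117.31104 now.
Offer 144 ≥ 117.31104, so country B accepts.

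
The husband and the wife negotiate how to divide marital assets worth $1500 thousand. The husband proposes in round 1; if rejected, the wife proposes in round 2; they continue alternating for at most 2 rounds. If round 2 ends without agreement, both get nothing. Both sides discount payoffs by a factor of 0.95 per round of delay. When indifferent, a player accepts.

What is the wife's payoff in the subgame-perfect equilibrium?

1425

By backward induction:
Round 2 (the wife proposes): rejection yields 0 for the husband; the wife offers 0 and keeps 1500.
Round 1 (the husband proposes): the wife can get 1500 next round, worth 0.95 × 1500 = 1425 now, so the husband offers 1425, keeping 75.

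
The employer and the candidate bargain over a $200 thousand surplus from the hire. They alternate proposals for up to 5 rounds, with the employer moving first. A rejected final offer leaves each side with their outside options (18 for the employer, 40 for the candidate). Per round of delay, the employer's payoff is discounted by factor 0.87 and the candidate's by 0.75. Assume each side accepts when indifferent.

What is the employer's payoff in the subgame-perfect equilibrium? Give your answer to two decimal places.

150.75

Round 5 (the employer proposes): the candidate gets 40 if talks fail, so the employer offers 40 and keeps 160.
Round 4 (the candidate proposes): the employer can get 160 next round, worth 0.87 × 160 = 139.2 now, so the candidate offers 139.2, keeping 60.8.
Round 3 (the employer proposes): the candidate can get 60.8 next round, worth 0.75 × 60.8 = 45.6 now, so the employer offers 45.6, keeping 154.4.
Round 2 (the candidate proposes): the employer can get 154.4 next round, worth 0.87 × 154.4 = 134.328 now. The candidate offers 134.328 and keeps 200 − 134.328 = 65.672.
Round 1 (the employer proposes): the candidate can get 65.672 next round, worth 0.75 × 65.672 = 49.254 now; the employer offers that and keeps 150.746.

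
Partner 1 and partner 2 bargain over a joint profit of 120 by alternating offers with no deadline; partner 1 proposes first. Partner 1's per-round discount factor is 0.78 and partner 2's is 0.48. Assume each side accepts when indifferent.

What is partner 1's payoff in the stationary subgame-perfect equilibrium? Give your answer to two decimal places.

99.74

In a stationary SPE each proposer offers the other exactly their discounted continuation value.
If partner 1 keeps x when proposing and partner 2 keeps y when proposing, then x = 120 − 0.48y and y = 120 − 0.78x.
Solving: x = 120(1 − 0.48) / (1 − 0.78·0.48) = 62.4 / 0.6256 ≈ 99.7442.
Partner 2 gets 120 − 99.7442 ≈ 20.2558.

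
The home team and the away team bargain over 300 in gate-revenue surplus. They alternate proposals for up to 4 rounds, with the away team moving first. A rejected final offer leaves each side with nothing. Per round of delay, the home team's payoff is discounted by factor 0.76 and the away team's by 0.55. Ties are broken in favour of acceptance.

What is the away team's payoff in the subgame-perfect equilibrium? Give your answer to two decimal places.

By backward induction:
Round 4 (the home team proposes): the away team will accept anything ≥ 0, so the home team offers 0 and keeps 300.
Round 3 (the away team proposes): the home team can get 300 next round, worth 0.76 × 300 = 228 now. The away team offers 228 and keeps 300 − 228 = 72.
Round 2 (the home team proposes): the away team can get 72 next round, worth 0.55 × 72 = 39.6 now; the home team offers that and keeps 260.4.
Round 1 (the away team proposes): the home team can get 260.4 next round, worth 0.76 × 260.4 = 197.904 now. The away team offers 197.904 and keeps 300 − 197.904 = 102.096.

102.10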